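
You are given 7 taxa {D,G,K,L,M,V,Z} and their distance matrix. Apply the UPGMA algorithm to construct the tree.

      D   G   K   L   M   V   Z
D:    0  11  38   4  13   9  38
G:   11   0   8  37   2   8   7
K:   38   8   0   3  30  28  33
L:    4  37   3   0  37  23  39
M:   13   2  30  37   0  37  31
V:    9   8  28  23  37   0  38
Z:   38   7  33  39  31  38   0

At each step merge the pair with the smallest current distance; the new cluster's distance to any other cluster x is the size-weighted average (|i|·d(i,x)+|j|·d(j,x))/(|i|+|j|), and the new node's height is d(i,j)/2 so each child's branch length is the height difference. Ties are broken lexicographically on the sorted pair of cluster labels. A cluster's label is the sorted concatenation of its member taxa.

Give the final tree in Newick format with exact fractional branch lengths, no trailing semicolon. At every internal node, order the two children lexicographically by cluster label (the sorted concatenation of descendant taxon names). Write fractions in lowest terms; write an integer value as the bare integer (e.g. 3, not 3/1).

iteration 1: select G,M (d=2); attach at lengths (1, 1); label the merged cluster GM
  updated: d(D,GM)=12, d(GM,K)=19, d(GM,L)=37, d(GM,V)=45/2, d(GM,Z)=19
iteration 2: select K,L (d=3); attach at lengths (3/2, 3/2); label the merged cluster KL
  updated: d(D,KL)=21, d(GM,KL)=28, d(KL,V)=51/2, d(KL,Z)=36
iteration 3: select D,V (d=9); attach at lengths (9/2, 9/2); label the merged cluster DV
  updated: d(DV,GM)=69/4, d(DV,KL)=93/4, d(DV,Z)=38
iteration 4: select DV,GM (d=69/4); attach at lengths (33/8, 61/8); label the merged cluster DGMV
  updated: d(DGMV,KL)=205/8, d(DGMV,Z)=57/2
iteration 5: select DGMV,KL (d=205/8); attach at lengths (67/16, 181/16); label the merged cluster DGKLMV
  updated: d(DGKLMV,Z)=31
iteration 6: select DGKLMV,Z (d=31); attach at lengths (43/16, 31/2); label the merged cluster DGKLMVZ
final tree: ((((D:9/2,V:9/2):33/8,(G:1,M:1):61/8):67/16,(K:3/2,L:3/2):181/16):43/16,Z:31/2)
total length: 951/16

((((D:9/2,V:9/2):33/8,(G:1,M:1):61/8):67/16,(K:3/2,L:3/2):181/16):43/16,Z:31/2)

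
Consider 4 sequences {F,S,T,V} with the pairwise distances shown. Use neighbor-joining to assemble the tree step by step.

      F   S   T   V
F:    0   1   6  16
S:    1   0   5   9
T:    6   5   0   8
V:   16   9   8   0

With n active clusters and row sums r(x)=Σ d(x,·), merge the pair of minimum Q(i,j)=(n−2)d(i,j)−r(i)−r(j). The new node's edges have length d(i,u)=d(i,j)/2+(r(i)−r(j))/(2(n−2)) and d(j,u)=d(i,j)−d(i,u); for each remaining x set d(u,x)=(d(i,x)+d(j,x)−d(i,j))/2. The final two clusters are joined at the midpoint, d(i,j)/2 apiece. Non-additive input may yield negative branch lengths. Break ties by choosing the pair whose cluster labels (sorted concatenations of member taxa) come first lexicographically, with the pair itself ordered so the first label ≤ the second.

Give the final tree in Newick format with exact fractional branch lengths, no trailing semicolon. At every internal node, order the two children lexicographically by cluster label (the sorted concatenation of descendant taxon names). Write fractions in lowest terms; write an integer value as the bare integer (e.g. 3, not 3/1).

1. join F+S (d=1, Q=-36) ⇒ FS; edges |F|=5/2, |S|=-3/2
  updated: d(FS,T)=5, d(FS,V)=12
2. join FS+T (d=5, Q=-25) ⇒ FST; edges |FS|=9/2, |T|=1/2
  updated: d(FST,V)=15/2
3. join FST+V (d=15/2) ⇒ FSTV; edges |FST|=15/4, |V|=15/4
final tree: (((F:5/2,S:-3/2):9/2,T:1/2):15/4,V:15/4)
total length: 27/2

(((F:5/2,S:-3/2):9/2,T:1/2):15/4,V:15/4)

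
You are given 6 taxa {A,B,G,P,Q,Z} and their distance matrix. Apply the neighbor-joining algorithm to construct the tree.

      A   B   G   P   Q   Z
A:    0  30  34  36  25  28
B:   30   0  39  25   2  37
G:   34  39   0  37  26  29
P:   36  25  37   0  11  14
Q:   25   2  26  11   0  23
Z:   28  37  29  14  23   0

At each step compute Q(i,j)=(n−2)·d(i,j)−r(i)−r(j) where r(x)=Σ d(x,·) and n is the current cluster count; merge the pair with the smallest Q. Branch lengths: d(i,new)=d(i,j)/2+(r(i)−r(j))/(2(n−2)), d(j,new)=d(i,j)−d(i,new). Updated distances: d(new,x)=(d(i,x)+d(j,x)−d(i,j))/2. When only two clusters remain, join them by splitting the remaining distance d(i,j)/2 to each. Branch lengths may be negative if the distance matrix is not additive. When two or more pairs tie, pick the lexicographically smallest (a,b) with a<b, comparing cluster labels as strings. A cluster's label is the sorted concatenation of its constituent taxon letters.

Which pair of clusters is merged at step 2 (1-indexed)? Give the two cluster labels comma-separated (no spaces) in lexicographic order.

P,Z

iteration 1: select B,Q (d=2, Q=-212); attach at lengths (27/4, -19/4); label the merged cluster BQ
  updated: d(A,BQ)=53/2, d(BQ,G)=63/2, d(BQ,P)=17, d(BQ,Z)=29
iteration 2: select P,Z (d=14, Q=-162); attach at lengths (23/3, 19/3); label the merged cluster PZ
  updated: d(A,PZ)=25, d(BQ,PZ)=16, d(G,PZ)=26
iteration 3: select A,G (d=34, Q=-109); attach at lengths (31/2, 37/2); label the merged cluster AG
  updated: d(AG,BQ)=12, d(AG,PZ)=17/2
iteration 4: select AG,BQ (d=12, Q=-73/2); attach at lengths (9/4, 39/4); label the merged cluster ABGQ
  updated: d(ABGQ,PZ)=25/4
iteration 5: select ABGQ,PZ (d=25/4); attach at lengths (25/8, 25/8); label the merged cluster ABGPQZ
final tree: (((A:31/2,G:37/2):9/4,(B:27/4,Q:-19/4):39/4):25/8,(P:23/3,Z:19/3):25/8)
total length: 273/4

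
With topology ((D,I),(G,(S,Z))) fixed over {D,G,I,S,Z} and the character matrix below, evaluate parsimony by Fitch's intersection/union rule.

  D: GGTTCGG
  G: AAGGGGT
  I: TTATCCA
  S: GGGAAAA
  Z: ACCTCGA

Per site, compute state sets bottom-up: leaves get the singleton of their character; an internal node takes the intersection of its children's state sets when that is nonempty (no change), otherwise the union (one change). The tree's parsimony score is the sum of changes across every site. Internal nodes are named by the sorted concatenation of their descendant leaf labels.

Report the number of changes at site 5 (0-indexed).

2

site 0, node DI: D={G} ∪ I={T} → {G,T} (+1)
site 0, node SZ: S={G} ∪ Z={A} → {A,G} (+1)
site 0, node GSZ: G={A} ∩ SZ={A,G} → {A} (+0)
site 0, node DGISZ: DI={G,T} ∪ GSZ={A} → {A,G,T} (+1)
site 1, node DI: D={G} ∪ I={T} → {G,T} (+1)
site 1, node SZ: S={G} ∪ Z={C} → {C,G} (+1)
site 1, node GSZ: G={A} ∪ SZ={C,G} → {A,C,G} (+1)
site 1, node DGISZ: DI={G,T} ∩ GSZ={A,C,G} → {G} (+0)
site 2, node DI: D={T} ∪ I={A} → {A,T} (+1)
site 2, node SZ: S={G} ∪ Z={C} → {C,G} (+1)
site 2, node GSZ: G={G} ∩ SZ={C,G} → {G} (+0)
site 2, node DGISZ: DI={A,T} ∪ GSZ={G} → {A,G,T} (+1)
site 3, node DI: D={T} ∩ I={T} → {T} (+0)
site 3, node SZ: S={A} ∪ Z={T} → {A,T} (+1)
site 3, node GSZ: G={G} ∪ SZ={A,T} → {A,G,T} (+1)
site 3, node DGISZ: DI={T} ∩ GSZ={A,G,T} → {T} (+0)
site 4, node DI: D={C} ∩ I={C} → {C} (+0)
site 4, node SZ: S={A} ∪ Z={C} → {A,C} (+1)
site 4, node GSZ: G={G} ∪ SZ={A,C} → {A,C,G} (+1)
site 4, node DGISZ: DI={C} ∩ GSZ={A,C,G} → {C} (+0)
site 5, node DI: D={G} ∪ I={C} → {C,G} (+1)
site 5, node SZ: S={A} ∪ Z={G} → {A,G} (+1)
site 5, node GSZ: G={G} ∩ SZ={A,G} → {G} (+0)
site 5, node DGISZ: DI={C,G} ∩ GSZ={G} → {G} (+0)
site 6, node DI: D={G} ∪ I={A} → {A,G} (+1)
site 6, node SZ: S={A} ∩ Z={A} → {A} (+0)
site 6, node GSZ: G={T} ∪ SZ={A} → {A,T} (+1)
site 6, node DGISZ: DI={A,G} ∩ GSZ={A,T} → {A} (+0)
per-site changes: [3, 3, 3, 2, 2, 2, 2]; total = 17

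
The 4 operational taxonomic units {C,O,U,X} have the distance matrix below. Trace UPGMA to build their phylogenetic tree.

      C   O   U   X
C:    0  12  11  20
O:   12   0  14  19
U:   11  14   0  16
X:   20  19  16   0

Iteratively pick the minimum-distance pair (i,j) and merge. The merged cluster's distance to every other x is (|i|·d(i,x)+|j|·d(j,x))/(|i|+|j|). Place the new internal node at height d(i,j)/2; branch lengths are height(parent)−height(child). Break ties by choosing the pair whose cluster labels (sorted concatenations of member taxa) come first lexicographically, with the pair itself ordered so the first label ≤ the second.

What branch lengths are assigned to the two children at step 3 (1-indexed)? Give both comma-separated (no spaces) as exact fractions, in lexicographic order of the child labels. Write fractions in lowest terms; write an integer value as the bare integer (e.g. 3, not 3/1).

8/3,55/6

step 1: merge (C,U) at d=11; branch lengths C→11/2, U→11/2; new cluster CU
  updated: d(CU,O)=13, d(CU,X)=18
step 2: merge (CU,O) at d=13; branch lengths CU→1, O→13/2; new cluster COU
  updated: d(COU,X)=55/3
step 3: merge (COU,X) at d=55/3; branch lengths COU→8/3, X→55/6; new cluster COUX
final tree: (((C:11/2,U:11/2):1,O:13/2):8/3,X:55/6)
total length: 91/3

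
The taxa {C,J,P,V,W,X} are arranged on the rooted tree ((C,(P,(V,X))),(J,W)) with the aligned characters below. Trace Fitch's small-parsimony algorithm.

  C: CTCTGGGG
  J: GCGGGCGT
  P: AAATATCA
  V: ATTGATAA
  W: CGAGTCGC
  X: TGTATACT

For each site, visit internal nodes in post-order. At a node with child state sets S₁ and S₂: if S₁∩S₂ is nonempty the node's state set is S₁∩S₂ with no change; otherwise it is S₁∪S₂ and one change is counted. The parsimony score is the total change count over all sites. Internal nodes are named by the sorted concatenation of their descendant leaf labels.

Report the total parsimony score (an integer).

VX@0: {A} ∪ {T} = {A,T} (union, +1)
PVX@0: {A} ∩ {A,T} = {A} (intersection, +0)
CPVX@0: {C} ∪ {A} = {A,C} (union, +1)
JW@0: {G} ∪ {C} = {C,G} (union, +1)
CJPVWX@0: {A,C} ∩ {C,G} = {C} (intersection, +0)
VX@1: {T} ∪ {G} = {G,T} (union, +1)
PVX@1: {A} ∪ {G,T} = {A,G,T} (union, +1)
CPVX@1: {T} ∩ {A,G,T} = {T} (intersection, +0)
JW@1: {C} ∪ {G} = {C,G} (union, +1)
CJPVWX@1: {T} ∪ {C,G} = {C,G,T} (union, +1)
VX@2: {T} ∩ {T} = {T} (intersection, +0)
PVX@2: {A} ∪ {T} = {A,T} (union, +1)
CPVX@2: {C} ∪ {A,T} = {A,C,T} (union, +1)
JW@2: {G} ∪ {A} = {A,G} (union, +1)
CJPVWX@2: {A,C,T} ∩ {A,G} = {A} (intersection, +0)
VX@3: {G} ∪ {A} = {A,G} (union, +1)
PVX@3: {T} ∪ {A,G} = {A,G,T} (union, +1)
CPVX@3: {T} ∩ {A,G,T} = {T} (intersection, +0)
JW@3: {G} ∩ {G} = {G} (intersection, +0)
CJPVWX@3: {T} ∪ {G} = {G,T} (union, +1)
VX@4: {A} ∪ {T} = {A,T} (union, +1)
PVX@4: {A} ∩ {A,T} = {A} (intersection, +0)
CPVX@4: {G} ∪ {A} = {A,G} (union, +1)
JW@4: {G} ∪ {T} = {G,T} (union, +1)
CJPVWX@4: {A,G} ∩ {G,T} = {G} (intersection, +0)
VX@5: {T} ∪ {A} = {A,T} (union, +1)
PVX@5: {T} ∩ {A,T} = {T} (intersection, +0)
CPVX@5: {G} ∪ {T} = {G,T} (union, +1)
JW@5: {C} ∩ {C} = {C} (intersection, +0)
CJPVWX@5: {G,T} ∪ {C} = {C,G,T} (union, +1)
VX@6: {A} ∪ {C} = {A,C} (union, +1)
PVX@6: {C} ∩ {A,C} = {C} (intersection, +0)
CPVX@6: {G} ∪ {C} = {C,G} (union, +1)
JW@6: {G} ∩ {G} = {G} (intersection, +0)
CJPVWX@6: {C,G} ∩ {G} = {G} (intersection, +0)
VX@7: {A} ∪ {T} = {A,T} (union, +1)
PVX@7: {A} ∩ {A,T} = {A} (intersection, +0)
CPVX@7: {G} ∪ {A} = {A,G} (union, +1)
JW@7: {T} ∪ {C} = {C,T} (union, +1)
CJPVWX@7: {A,G} ∪ {C,T} = {A,C,G,T} (union, +1)
per-site changes: [3, 4, 3, 3, 3, 3, 2, 4]; total = 25

25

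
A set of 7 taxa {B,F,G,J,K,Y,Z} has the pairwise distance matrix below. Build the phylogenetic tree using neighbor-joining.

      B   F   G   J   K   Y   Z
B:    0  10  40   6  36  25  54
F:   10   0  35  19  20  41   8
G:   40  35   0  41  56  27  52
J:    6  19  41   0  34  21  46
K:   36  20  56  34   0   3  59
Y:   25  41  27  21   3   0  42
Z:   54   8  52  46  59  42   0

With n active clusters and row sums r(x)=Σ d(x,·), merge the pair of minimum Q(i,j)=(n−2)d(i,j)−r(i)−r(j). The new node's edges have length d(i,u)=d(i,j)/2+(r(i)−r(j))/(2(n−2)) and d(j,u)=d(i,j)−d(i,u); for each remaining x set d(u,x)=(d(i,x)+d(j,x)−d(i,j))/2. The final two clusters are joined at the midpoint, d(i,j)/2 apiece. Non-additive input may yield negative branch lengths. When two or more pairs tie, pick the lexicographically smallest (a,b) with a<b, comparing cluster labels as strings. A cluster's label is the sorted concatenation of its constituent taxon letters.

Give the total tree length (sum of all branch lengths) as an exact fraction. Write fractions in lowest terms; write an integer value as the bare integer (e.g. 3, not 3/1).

1335/16

1. join F+Z (d=8, Q=-354) ⇒ FZ; edges |F|=-44/5, |Z|=84/5
  updated: d(B,FZ)=28, d(FZ,G)=79/2, d(FZ,J)=57/2, d(FZ,K)=71/2, d(FZ,Y)=75/2
2. join K+Y (d=3, Q=-266) ⇒ KY; edges |K|=63/8, |Y|=-39/8
  updated: d(B,KY)=29, d(FZ,KY)=35, d(G,KY)=40, d(J,KY)=26
3. join B+J (d=6, Q=-373/2) ⇒ BJ; edges |B|=13/4, |J|=11/4
  updated: d(BJ,FZ)=101/4, d(BJ,G)=75/2, d(BJ,KY)=49/2
4. join BJ+KY (d=49/2, Q=-551/4) ⇒ BJKY; edges |BJ|=147/16, |KY|=245/16
  updated: d(BJKY,FZ)=143/8, d(BJKY,G)=53/2
5. join BJKY+FZ (d=143/8, Q=-671/8) ⇒ BFJKYZ; edges |BJKY|=39/16, |FZ|=247/16
  updated: d(BFJKYZ,G)=385/16
6. join BFJKYZ+G (d=385/16) ⇒ BFGJKYZ; edges |BFJKYZ|=385/32, |G|=385/32
final tree: ((((B:13/4,J:11/4):147/16,(K:63/8,Y:-39/8):245/16):39/16,(F:-44/5,Z:84/5):247/16):385/32,G:385/32)
total length: 1335/16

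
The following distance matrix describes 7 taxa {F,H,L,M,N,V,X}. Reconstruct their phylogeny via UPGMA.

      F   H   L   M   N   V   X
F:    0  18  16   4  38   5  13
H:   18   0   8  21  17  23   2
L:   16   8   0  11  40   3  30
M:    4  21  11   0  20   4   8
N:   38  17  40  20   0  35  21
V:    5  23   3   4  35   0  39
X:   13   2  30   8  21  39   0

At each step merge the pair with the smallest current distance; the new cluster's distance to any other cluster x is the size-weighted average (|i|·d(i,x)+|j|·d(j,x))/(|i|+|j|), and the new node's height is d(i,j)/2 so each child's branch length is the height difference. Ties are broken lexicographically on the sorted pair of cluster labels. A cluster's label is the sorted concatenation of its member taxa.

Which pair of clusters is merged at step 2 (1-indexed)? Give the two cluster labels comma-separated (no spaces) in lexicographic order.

step 1: merge (H,X) at d=2; branch lengths H→1, X→1; new cluster HX
  updated: d(F,HX)=31/2, d(HX,L)=19, d(HX,M)=29/2, d(HX,N)=19, d(HX,V)=31
step 2: merge (L,V) at d=3; branch lengths L→3/2, V→3/2; new cluster LV
  updated: d(F,LV)=21/2, d(HX,LV)=25, d(LV,M)=15/2, d(LV,N)=75/2
step 3: merge (F,M) at d=4; branch lengths F→2, M→2; new cluster FM
  updated: d(FM,HX)=15, d(FM,LV)=9, d(FM,N)=29
step 4: merge (FM,LV) at d=9; branch lengths FM→5/2, LV→3; new cluster FLMV
  updated: d(FLMV,HX)=20, d(FLMV,N)=133/4
step 5: merge (HX,N) at d=19; branch lengths HX→17/2, N→19/2; new cluster HNX
  updated: d(FLMV,HNX)=293/12
step 6: merge (FLMV,HNX) at d=293/12; branch lengths FLMV→185/24, HNX→65/24; new cluster FHLMNVX
final tree: (((F:2,M:2):5/2,(L:3/2,V:3/2):3):185/24,((H:1,X:1):17/2,N:19/2):65/24)
total length: 515/12

L,V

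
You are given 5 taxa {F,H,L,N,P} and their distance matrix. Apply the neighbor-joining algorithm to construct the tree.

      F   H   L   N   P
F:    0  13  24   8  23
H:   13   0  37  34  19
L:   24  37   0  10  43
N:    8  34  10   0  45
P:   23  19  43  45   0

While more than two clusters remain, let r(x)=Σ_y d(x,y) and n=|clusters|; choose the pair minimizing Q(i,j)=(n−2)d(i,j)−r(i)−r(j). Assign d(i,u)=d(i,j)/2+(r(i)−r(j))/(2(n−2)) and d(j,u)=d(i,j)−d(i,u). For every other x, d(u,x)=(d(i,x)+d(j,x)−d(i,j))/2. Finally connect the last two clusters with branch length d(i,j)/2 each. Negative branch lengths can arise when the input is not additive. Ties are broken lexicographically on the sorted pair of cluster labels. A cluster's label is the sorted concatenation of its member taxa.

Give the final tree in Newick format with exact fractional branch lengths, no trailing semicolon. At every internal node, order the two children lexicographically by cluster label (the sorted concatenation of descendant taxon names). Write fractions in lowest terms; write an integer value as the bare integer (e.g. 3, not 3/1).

step 1: merge (L,N) at d=10, Q=-181; branch lengths L→47/6, N→13/6; new cluster LN
  updated: d(F,LN)=11, d(H,LN)=61/2, d(LN,P)=39
step 2: merge (F,LN) at d=11, Q=-211/2; branch lengths F→-23/8, LN→111/8; new cluster FLN
  updated: d(FLN,H)=65/4, d(FLN,P)=51/2
step 3: merge (FLN,H) at d=65/4, Q=-243/4; branch lengths FLN→91/8, H→39/8; new cluster FHLN
  updated: d(FHLN,P)=113/8
step 4: merge (FHLN,P) at d=113/8; branch lengths FHLN→113/16, P→113/16; new cluster FHLNP
final tree: (((F:-23/8,(L:47/6,N:13/6):111/8):91/8,H:39/8):113/16,P:113/16)
total length: 411/8

(((F:-23/8,(L:47/6,N:13/6):111/8):91/8,H:39/8):113/16,P:113/16)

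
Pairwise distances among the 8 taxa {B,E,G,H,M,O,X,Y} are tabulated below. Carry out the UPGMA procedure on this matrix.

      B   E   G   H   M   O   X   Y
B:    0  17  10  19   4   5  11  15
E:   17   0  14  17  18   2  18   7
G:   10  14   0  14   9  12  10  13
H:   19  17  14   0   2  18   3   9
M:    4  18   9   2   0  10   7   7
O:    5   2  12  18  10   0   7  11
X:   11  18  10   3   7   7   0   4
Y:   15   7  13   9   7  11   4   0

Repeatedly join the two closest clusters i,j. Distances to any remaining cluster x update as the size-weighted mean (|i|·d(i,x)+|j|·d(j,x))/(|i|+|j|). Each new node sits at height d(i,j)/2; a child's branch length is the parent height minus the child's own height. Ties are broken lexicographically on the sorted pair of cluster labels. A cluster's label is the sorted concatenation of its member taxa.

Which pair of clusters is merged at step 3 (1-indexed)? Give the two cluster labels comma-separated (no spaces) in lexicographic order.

X,Y

step 1: merge (E,O) at d=2; branch lengths E→1, O→1; new cluster EO
  updated: d(B,EO)=11, d(EO,G)=13, d(EO,H)=35/2, d(EO,M)=14, d(EO,X)=25/2, d(EO,Y)=9
step 2: merge (H,M) at d=2; branch lengths H→1, M→1; new cluster HM
  updated: d(B,HM)=23/2, d(EO,HM)=63/4, d(G,HM)=23/2, d(HM,X)=5, d(HM,Y)=8
step 3: merge (X,Y) at d=4; branch lengths X→2, Y→2; new cluster XY
  updated: d(B,XY)=13, d(EO,XY)=43/4, d(G,XY)=23/2, d(HM,XY)=13/2
step 4: merge (HM,XY) at d=13/2; branch lengths HM→9/4, XY→5/4; new cluster HMXY
  updated: d(B,HMXY)=49/4, d(EO,HMXY)=53/4, d(G,HMXY)=23/2
step 5: merge (B,G) at d=10; branch lengths B→5, G→5; new cluster BG
  updated: d(BG,EO)=12, d(BG,HMXY)=95/8
step 6: merge (BG,HMXY) at d=95/8; branch lengths BG→15/16, HMXY→43/16; new cluster BGHMXY
  updated: d(BGHMXY,EO)=77/6
step 7: merge (BGHMXY,EO) at d=77/6; branch lengths BGHMXY→23/48, EO→65/12; new cluster BEGHMOXY
final tree: (((B:5,G:5):15/16,((H:1,M:1):9/4,(X:2,Y:2):5/4):43/16):23/48,(E:1,O:1):65/12)
total length: 1489/48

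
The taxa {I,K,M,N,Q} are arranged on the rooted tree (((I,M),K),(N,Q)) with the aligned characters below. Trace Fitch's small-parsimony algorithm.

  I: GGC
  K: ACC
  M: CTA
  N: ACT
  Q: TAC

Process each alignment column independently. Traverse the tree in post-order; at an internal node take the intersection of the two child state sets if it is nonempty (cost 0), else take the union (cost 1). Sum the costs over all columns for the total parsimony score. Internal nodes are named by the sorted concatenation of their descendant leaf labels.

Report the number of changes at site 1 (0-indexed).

3

IM@0: {G} ∪ {C} = {C,G} (union, +1)
IKM@0: {C,G} ∪ {A} = {A,C,G} (union, +1)
NQ@0: {A} ∪ {T} = {A,T} (union, +1)
IKMNQ@0: {A,C,G} ∩ {A,T} = {A} (intersection, +0)
IM@1: {G} ∪ {T} = {G,T} (union, +1)
IKM@1: {G,T} ∪ {C} = {C,G,T} (union, +1)
NQ@1: {C} ∪ {A} = {A,C} (union, +1)
IKMNQ@1: {C,G,T} ∩ {A,C} = {C} (intersection, +0)
IM@2: {C} ∪ {A} = {A,C} (union, +1)
IKM@2: {A,C} ∩ {C} = {C} (intersection, +0)
NQ@2: {T} ∪ {C} = {C,T} (union, +1)
IKMNQ@2: {C} ∩ {C,T} = {C} (intersection, +0)
per-site changes: [3, 3, 2]; total = 8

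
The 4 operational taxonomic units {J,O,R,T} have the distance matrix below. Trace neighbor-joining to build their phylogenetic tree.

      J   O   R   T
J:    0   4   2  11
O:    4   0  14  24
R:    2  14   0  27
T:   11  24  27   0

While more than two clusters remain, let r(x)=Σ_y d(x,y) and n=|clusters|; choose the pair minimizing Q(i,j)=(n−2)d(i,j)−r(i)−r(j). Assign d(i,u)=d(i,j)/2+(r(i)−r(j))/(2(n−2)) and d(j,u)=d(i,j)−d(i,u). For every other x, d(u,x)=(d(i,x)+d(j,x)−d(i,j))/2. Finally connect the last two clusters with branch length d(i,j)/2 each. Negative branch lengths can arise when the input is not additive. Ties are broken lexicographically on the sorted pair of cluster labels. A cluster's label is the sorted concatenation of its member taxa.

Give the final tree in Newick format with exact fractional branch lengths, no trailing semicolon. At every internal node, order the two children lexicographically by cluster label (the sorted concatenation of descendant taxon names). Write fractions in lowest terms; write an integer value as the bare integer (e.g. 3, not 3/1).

iteration 1: select J,T (d=11, Q=-57); attach at lengths (-23/4, 67/4); label the merged cluster JT
  updated: d(JT,O)=17/2, d(JT,R)=9
iteration 2: select JT,O (d=17/2, Q=-63/2); attach at lengths (7/4, 27/4); label the merged cluster JOT
  updated: d(JOT,R)=29/4
iteration 3: select JOT,R (d=29/4); attach at lengths (29/8, 29/8); label the merged cluster JORT
final tree: (((J:-23/4,T:67/4):7/4,O:27/4):29/8,R:29/8)
total length: 107/4

(((J:-23/4,T:67/4):7/4,O:27/4):29/8,R:29/8)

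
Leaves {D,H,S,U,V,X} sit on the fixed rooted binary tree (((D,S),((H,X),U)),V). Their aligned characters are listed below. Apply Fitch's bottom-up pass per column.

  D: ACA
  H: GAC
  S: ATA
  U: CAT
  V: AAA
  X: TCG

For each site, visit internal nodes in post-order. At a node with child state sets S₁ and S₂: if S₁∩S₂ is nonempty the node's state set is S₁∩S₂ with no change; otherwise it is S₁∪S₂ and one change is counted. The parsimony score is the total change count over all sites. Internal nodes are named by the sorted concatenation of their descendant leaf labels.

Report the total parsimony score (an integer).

DS@0: {A} ∩ {A} = {A} (intersection, +0)
HX@0: {G} ∪ {T} = {G,T} (union, +1)
HUX@0: {G,T} ∪ {C} = {C,G,T} (union, +1)
DHSUX@0: {A} ∪ {C,G,T} = {A,C,G,T} (union, +1)
DHSUVX@0: {A,C,G,T} ∩ {A} = {A} (intersection, +0)
DS@1: {C} ∪ {T} = {C,T} (union, +1)
HX@1: {A} ∪ {C} = {A,C} (union, +1)
HUX@1: {A,C} ∩ {A} = {A} (intersection, +0)
DHSUX@1: {C,T} ∪ {A} = {A,C,T} (union, +1)
DHSUVX@1: {A,C,T} ∩ {A} = {A} (intersection, +0)
DS@2: {A} ∩ {A} = {A} (intersection, +0)
HX@2: {C} ∪ {G} = {C,G} (union, +1)
HUX@2: {C,G} ∪ {T} = {C,G,T} (union, +1)
DHSUX@2: {A} ∪ {C,G,T} = {A,C,G,T} (union, +1)
DHSUVX@2: {A,C,G,T} ∩ {A} = {A} (intersection, +0)
per-site changes: [3, 3, 3]; total = 9

9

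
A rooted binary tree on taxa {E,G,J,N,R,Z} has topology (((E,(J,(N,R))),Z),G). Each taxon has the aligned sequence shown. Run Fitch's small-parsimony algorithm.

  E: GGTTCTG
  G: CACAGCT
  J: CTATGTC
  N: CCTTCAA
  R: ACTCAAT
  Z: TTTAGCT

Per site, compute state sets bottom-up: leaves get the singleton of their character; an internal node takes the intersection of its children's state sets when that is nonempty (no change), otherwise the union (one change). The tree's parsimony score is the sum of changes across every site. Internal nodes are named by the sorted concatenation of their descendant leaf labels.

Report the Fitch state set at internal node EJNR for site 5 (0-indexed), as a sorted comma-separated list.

site 0, node NR: N={C} ∪ R={A} → {A,C} (+1)
site 0, node JNR: J={C} ∩ NR={A,C} → {C} (+0)
site 0, node EJNR: E={G} ∪ JNR={C} → {C,G} (+1)
site 0, node EJNRZ: EJNR={C,G} ∪ Z={T} → {C,G,T} (+1)
site 0, node EGJNRZ: EJNRZ={C,G,T} ∩ G={C} → {C} (+0)
site 1, node NR: N={C} ∩ R={C} → {C} (+0)
site 1, node JNR: J={T} ∪ NR={C} → {C,T} (+1)
site 1, node EJNR: E={G} ∪ JNR={C,T} → {C,G,T} (+1)
site 1, node EJNRZ: EJNR={C,G,T} ∩ Z={T} → {T} (+0)
site 1, node EGJNRZ: EJNRZ={T} ∪ G={A} → {A,T} (+1)
site 2, node NR: N={T} ∩ R={T} → {T} (+0)
site 2, node JNR: J={A} ∪ NR={T} → {A,T} (+1)
site 2, node EJNR: E={T} ∩ JNR={A,T} → {T} (+0)
site 2, node EJNRZ: EJNR={T} ∩ Z={T} → {T} (+0)
site 2, node EGJNRZ: EJNRZ={T} ∪ G={C} → {C,T} (+1)
site 3, node NR: N={T} ∪ R={C} → {C,T} (+1)
site 3, node JNR: J={T} ∩ NR={C,T} → {T} (+0)
site 3, node EJNR: E={T} ∩ JNR={T} → {T} (+0)
site 3, node EJNRZ: EJNR={T} ∪ Z={A} → {A,T} (+1)
site 3, node EGJNRZ: EJNRZ={A,T} ∩ G={A} → {A} (+0)
site 4, node NR: N={C} ∪ R={A} → {A,C} (+1)
site 4, node JNR: J={G} ∪ NR={A,C} → {A,C,G} (+1)
site 4, node EJNR: E={C} ∩ JNR={A,C,G} → {C} (+0)
site 4, node EJNRZ: EJNR={C} ∪ Z={G} → {C,G} (+1)
site 4, node EGJNRZ: EJNRZ={C,G} ∩ G={G} → {G} (+0)
site 5, node NR: N={A} ∩ R={A} → {A} (+0)
site 5, node JNR: J={T} ∪ NR={A} → {A,T} (+1)
site 5, node EJNR: E={T} ∩ JNR={A,T} → {T} (+0)
site 5, node EJNRZ: EJNR={T} ∪ Z={C} → {C,T} (+1)
site 5, node EGJNRZ: EJNRZ={C,T} ∩ G={C} → {C} (+0)
site 6, node NR: N={A} ∪ R={T} → {A,T} (+1)
site 6, node JNR: J={C} ∪ NR={A,T} → {A,C,T} (+1)
site 6, node EJNR: E={G} ∪ JNR={A,C,T} → {A,C,G,T} (+1)
site 6, node EJNRZ: EJNR={A,C,G,T} ∩ Z={T} → {T} (+0)
site 6, node EGJNRZ: EJNRZ={T} ∩ G={T} → {T} (+0)
per-site changes: [3, 3, 2, 2, 3, 2, 3]; total = 18

T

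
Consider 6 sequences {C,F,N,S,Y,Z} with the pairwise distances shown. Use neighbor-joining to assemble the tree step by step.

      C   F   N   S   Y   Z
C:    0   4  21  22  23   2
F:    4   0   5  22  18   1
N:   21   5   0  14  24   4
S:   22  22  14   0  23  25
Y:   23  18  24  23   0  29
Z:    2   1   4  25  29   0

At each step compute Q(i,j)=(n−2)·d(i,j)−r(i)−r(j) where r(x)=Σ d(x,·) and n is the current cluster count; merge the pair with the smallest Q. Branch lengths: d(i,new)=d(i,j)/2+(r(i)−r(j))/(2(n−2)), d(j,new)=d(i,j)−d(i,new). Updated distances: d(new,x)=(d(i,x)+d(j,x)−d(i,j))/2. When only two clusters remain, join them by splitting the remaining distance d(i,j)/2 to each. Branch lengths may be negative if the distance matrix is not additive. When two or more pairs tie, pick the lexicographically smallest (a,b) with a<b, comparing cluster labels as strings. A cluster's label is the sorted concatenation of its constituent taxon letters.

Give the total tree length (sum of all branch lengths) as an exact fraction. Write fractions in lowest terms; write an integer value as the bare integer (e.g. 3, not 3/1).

1. join S+Y (d=23, Q=-131) ⇒ SY; edges |S|=81/8, |Y|=103/8
  updated: d(C,SY)=11, d(F,SY)=17/2, d(N,SY)=15/2, d(SY,Z)=31/2
2. join N+SY (d=15/2, Q=-115/2) ⇒ NSY; edges |N|=35/12, |SY|=55/12
  updated: d(C,NSY)=49/4, d(F,NSY)=3, d(NSY,Z)=6
3. join C+Z (d=2, Q=-93/4) ⇒ CZ; edges |C|=53/16, |Z|=-21/16
  updated: d(CZ,F)=3/2, d(CZ,NSY)=65/8
4. join CZ+F (d=3/2, Q=-101/8) ⇒ CFZ; edges |CZ|=53/16, |F|=-29/16
  updated: d(CFZ,NSY)=77/16
5. join CFZ+NSY (d=77/16) ⇒ CFNSYZ; edges |CFZ|=77/32, |NSY|=77/32
final tree: (((C:53/16,Z:-21/16):53/16,F:-29/16):77/32,(N:35/12,(S:81/8,Y:103/8):55/12):77/32)
total length: 621/16

621/16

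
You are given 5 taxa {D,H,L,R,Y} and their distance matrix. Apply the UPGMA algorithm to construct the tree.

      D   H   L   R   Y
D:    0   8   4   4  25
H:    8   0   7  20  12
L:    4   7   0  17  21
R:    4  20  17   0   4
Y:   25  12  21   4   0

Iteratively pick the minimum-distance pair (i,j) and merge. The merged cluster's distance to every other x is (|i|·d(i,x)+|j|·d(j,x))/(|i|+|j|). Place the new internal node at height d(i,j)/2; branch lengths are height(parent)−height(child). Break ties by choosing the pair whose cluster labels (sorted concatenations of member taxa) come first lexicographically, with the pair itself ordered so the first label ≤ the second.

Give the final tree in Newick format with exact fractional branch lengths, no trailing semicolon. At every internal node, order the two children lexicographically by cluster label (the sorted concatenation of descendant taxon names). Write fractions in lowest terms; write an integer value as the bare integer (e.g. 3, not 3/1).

(((D:2,L:2):7/4,H:15/4):9/2,(R:2,Y:2):25/4)

step 1: merge (D,L) at d=4; branch lengths D→2, L→2; new cluster DL
  updated: d(DL,H)=15/2, d(DL,R)=21/2, d(DL,Y)=23
step 2: merge (R,Y) at d=4; branch lengths R→2, Y→2; new cluster RY
  updated: d(DL,RY)=67/4, d(H,RY)=16
step 3: merge (DL,H) at d=15/2; branch lengths DL→7/4, H→15/4; new cluster DHL
  updated: d(DHL,RY)=33/2
step 4: merge (DHL,RY) at d=33/2; branch lengths DHL→9/2, RY→25/4; new cluster DHLRY
final tree: (((D:2,L:2):7/4,H:15/4):9/2,(R:2,Y:2):25/4)
total length: 97/4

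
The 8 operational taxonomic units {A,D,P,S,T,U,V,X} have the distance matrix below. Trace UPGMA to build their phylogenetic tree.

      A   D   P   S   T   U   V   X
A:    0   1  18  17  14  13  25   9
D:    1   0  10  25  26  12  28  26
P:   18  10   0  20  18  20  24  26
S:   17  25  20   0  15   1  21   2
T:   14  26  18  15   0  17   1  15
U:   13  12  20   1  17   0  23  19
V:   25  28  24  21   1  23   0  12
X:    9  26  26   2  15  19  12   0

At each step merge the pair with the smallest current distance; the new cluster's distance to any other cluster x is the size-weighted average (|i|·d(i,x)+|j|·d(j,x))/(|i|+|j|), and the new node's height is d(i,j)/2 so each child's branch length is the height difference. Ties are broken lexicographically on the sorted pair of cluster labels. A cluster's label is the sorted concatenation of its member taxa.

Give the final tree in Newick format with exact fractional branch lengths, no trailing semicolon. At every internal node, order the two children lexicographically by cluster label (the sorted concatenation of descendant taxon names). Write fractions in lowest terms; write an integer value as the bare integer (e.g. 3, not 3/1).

(((A:1/2,D:1/2):13/2,P:7):31/10,(((S:1/2,U:1/2):19/4,X:21/4):10/3,(T:1/2,V:1/2):97/12):91/60)

1. join A+D (d=1) ⇒ AD; edges |A|=1/2, |D|=1/2
  updated: d(AD,P)=14, d(AD,S)=21, d(AD,T)=20, d(AD,U)=25/2, d(AD,V)=53/2, d(AD,X)=35/2
2. join S+U (d=1) ⇒ SU; edges |S|=1/2, |U|=1/2
  updated: d(AD,SU)=67/4, d(P,SU)=20, d(SU,T)=16, d(SU,V)=22, d(SU,X)=21/2
3. join T+V (d=1) ⇒ TV; edges |T|=1/2, |V|=1/2
  updated: d(AD,TV)=93/4, d(P,TV)=21, d(SU,TV)=19, d(TV,X)=27/2
4. join SU+X (d=21/2) ⇒ SUX; edges |SU|=19/4, |X|=21/4
  updated: d(AD,SUX)=17, d(P,SUX)=22, d(SUX,TV)=103/6
5. join AD+P (d=14) ⇒ ADP; edges |AD|=13/2, |P|=7
  updated: d(ADP,SUX)=56/3, d(ADP,TV)=45/2
6. join SUX+TV (d=103/6) ⇒ STUVX; edges |SUX|=10/3, |TV|=97/12
  updated: d(ADP,STUVX)=101/5
7. join ADP+STUVX (d=101/5) ⇒ ADPSTUVX; edges |ADP|=31/10, |STUVX|=91/60
final tree: (((A:1/2,D:1/2):13/2,P:7):31/10,(((S:1/2,U:1/2):19/4,X:21/4):10/3,(T:1/2,V:1/2):97/12):91/60)
total length: 638/15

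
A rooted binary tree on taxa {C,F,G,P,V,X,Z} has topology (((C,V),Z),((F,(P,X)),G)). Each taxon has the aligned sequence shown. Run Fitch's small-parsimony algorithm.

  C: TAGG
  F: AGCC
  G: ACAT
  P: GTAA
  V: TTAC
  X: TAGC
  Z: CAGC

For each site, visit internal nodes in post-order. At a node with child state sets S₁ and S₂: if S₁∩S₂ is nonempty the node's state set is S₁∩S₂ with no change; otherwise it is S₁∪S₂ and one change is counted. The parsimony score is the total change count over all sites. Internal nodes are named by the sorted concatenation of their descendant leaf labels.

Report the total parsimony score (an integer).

[col 0] CV: children C:{T}, V:{T} ∩→ {T}; cost 0
[col 0] CVZ: children CV:{T}, Z:{C} ∪→ {C,T}; cost 1
[col 0] PX: children P:{G}, X:{T} ∪→ {G,T}; cost 1
[col 0] FPX: children F:{A}, PX:{G,T} ∪→ {A,G,T}; cost 1
[col 0] FGPX: children FPX:{A,G,T}, G:{A} ∩→ {A}; cost 0
[col 0] CFGPVXZ: children CVZ:{C,T}, FGPX:{A} ∪→ {A,C,T}; cost 1
[col 1] CV: children C:{A}, V:{T} ∪→ {A,T}; cost 1
[col 1] CVZ: children CV:{A,T}, Z:{A} ∩→ {A}; cost 0
[col 1] PX: children P:{T}, X:{A} ∪→ {A,T}; cost 1
[col 1] FPX: children F:{G}, PX:{A,T} ∪→ {A,G,T}; cost 1
[col 1] FGPX: children FPX:{A,G,T}, G:{C} ∪→ {A,C,G,T}; cost 1
[col 1] CFGPVXZ: children CVZ:{A}, FGPX:{A,C,G,T} ∩→ {A}; cost 0
[col 2] CV: children C:{G}, V:{A} ∪→ {A,G}; cost 1
[col 2] CVZ: children CV:{A,G}, Z:{G} ∩→ {G}; cost 0
[col 2] PX: children P:{A}, X:{G} ∪→ {A,G}; cost 1
[col 2] FPX: children F:{C}, PX:{A,G} ∪→ {A,C,G}; cost 1
[col 2] FGPX: children FPX:{A,C,G}, G:{A} ∩→ {A}; cost 0
[col 2] CFGPVXZ: children CVZ:{G}, FGPX:{A} ∪→ {A,G}; cost 1
[col 3] CV: children C:{G}, V:{C} ∪→ {C,G}; cost 1
[col 3] CVZ: children CV:{C,G}, Z:{C} ∩→ {C}; cost 0
[col 3] PX: children P:{A}, X:{C} ∪→ {A,C}; cost 1
[col 3] FPX: children F:{C}, PX:{A,C} ∩→ {C}; cost 0
[col 3] FGPX: children FPX:{C}, G:{T} ∪→ {C,T}; cost 1
[col 3] CFGPVXZ: children CVZ:{C}, FGPX:{C,T} ∩→ {C}; cost 0
per-site changes: [4, 4, 4, 3]; total = 15

15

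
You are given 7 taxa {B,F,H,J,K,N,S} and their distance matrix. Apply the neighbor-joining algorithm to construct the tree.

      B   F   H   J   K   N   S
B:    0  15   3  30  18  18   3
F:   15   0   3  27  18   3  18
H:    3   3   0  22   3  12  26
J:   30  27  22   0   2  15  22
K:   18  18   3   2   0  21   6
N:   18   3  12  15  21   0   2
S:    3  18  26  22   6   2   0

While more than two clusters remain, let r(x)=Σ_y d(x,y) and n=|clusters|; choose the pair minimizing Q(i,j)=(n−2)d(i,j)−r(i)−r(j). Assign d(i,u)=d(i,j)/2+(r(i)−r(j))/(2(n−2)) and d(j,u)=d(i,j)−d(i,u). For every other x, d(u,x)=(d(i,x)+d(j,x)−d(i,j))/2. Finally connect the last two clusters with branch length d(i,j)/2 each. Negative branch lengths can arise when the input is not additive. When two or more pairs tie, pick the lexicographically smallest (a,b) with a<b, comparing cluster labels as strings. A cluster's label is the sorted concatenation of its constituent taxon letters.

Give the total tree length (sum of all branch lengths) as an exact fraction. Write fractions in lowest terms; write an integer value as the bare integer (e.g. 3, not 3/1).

step 1: merge (J,K) at d=2, Q=-176; branch lengths J→6, K→-4; new cluster JK
  updated: d(B,JK)=23, d(F,JK)=43/2, d(H,JK)=23/2, d(JK,N)=17, d(JK,S)=13
step 2: merge (B,S) at d=3, Q=-112; branch lengths B→3/2, S→3/2; new cluster BS
  updated: d(BS,F)=15, d(BS,H)=13, d(BS,JK)=33/2, d(BS,N)=17/2
step 3: merge (F,N) at d=3, Q=-74; branch lengths F→11/6, N→7/6; new cluster FN
  updated: d(BS,FN)=41/4, d(FN,H)=6, d(FN,JK)=71/4
step 4: merge (BS,FN) at d=41/4, Q=-213/4; branch lengths BS→105/16, FN→59/16; new cluster BFNS
  updated: d(BFNS,H)=35/8, d(BFNS,JK)=12
step 5: merge (BFNS,H) at d=35/8, Q=-223/8; branch lengths BFNS→39/16, H→31/16; new cluster BFHNS
  updated: d(BFHNS,JK)=153/16
step 6: merge (BFHNS,JK) at d=153/16; branch lengths BFHNS→153/32, JK→153/32; new cluster BFHJKNS
final tree: ((((B:3/2,S:3/2):105/16,(F:11/6,N:7/6):59/16):39/16,H:31/16):153/32,(J:6,K:-4):153/32)
total length: 515/16

515/16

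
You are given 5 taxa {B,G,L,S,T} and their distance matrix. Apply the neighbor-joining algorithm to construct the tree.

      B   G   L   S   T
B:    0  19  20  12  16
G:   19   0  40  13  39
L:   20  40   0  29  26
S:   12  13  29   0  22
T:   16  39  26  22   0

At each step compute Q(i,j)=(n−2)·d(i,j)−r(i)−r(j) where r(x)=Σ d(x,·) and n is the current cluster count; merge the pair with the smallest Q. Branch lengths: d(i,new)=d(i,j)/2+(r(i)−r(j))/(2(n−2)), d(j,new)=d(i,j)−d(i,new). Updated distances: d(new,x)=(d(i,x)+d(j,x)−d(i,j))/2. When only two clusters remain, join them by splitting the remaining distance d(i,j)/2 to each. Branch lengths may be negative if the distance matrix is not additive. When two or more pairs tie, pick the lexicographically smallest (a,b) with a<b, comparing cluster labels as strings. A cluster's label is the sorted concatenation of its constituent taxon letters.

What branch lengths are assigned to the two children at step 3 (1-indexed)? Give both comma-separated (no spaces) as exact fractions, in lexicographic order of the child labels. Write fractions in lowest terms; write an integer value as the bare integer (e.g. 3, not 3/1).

1. join G+S (d=13, Q=-148) ⇒ GS; edges |G|=37/3, |S|=2/3
  updated: d(B,GS)=9, d(GS,L)=28, d(GS,T)=24
2. join B+GS (d=9, Q=-88) ⇒ BGS; edges |B|=1/2, |GS|=17/2
  updated: d(BGS,L)=39/2, d(BGS,T)=31/2
3. join BGS+L (d=39/2, Q=-61) ⇒ BGLS; edges |BGS|=9/2, |L|=15
  updated: d(BGLS,T)=11
4. join BGLS+T (d=11) ⇒ BGLST; edges |BGLS|=11/2, |T|=11/2
final tree: (((B:1/2,(G:37/3,S:2/3):17/2):9/2,L:15):11/2,T:11/2)
total length: 105/2

9/2,15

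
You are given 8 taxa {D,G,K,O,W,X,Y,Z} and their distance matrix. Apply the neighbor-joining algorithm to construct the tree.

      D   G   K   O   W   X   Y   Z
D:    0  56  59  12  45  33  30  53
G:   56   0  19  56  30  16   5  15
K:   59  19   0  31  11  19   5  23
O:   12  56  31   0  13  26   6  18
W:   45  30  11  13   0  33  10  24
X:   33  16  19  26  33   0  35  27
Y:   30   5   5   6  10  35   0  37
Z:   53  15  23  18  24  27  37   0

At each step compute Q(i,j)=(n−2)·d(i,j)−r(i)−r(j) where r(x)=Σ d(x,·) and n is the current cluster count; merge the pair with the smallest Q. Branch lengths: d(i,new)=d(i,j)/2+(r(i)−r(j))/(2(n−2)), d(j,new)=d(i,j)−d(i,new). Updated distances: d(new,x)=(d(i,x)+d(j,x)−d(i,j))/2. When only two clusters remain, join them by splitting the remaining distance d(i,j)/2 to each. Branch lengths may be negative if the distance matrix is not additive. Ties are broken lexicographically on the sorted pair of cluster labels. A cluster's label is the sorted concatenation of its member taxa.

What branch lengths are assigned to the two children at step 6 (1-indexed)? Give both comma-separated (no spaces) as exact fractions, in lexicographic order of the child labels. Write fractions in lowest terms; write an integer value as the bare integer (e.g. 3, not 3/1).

iteration 1: select D,O (d=12, Q=-378); attach at lengths (33/2, -9/2); label the merged cluster DO
  updated: d(DO,G)=50, d(DO,K)=39, d(DO,W)=23, d(DO,X)=47/2, d(DO,Y)=12, d(DO,Z)=59/2
iteration 2: select DO,Y (d=12, Q=-221); attach at lengths (133/10, -13/10); label the merged cluster DOY
  updated: d(DOY,G)=43/2, d(DOY,K)=16, d(DOY,W)=21/2, d(DOY,X)=93/4, d(DOY,Z)=109/4
iteration 3: select DOY,W (d=21/2, Q=-165); attach at lengths (4, 13/2); label the merged cluster DOWY
  updated: d(DOWY,G)=41/2, d(DOWY,K)=33/4, d(DOWY,X)=183/8, d(DOWY,Z)=163/8
iteration 4: select DOWY,K (d=33/4, Q=-233/2); attach at lengths (55/12, 11/3); label the merged cluster DKOWY
  updated: d(DKOWY,G)=125/8, d(DKOWY,X)=269/16, d(DKOWY,Z)=281/16
iteration 5: select DKOWY,X (d=269/16, Q=-1219/16); attach at lengths (381/64, 695/64); label the merged cluster DKOWXY
  updated: d(DKOWXY,G)=237/32, d(DKOWXY,Z)=111/8
iteration 6: select DKOWXY,G (d=237/32, Q=-1161/32); attach at lengths (201/64, 273/64); label the merged cluster DGKOWXY
  updated: d(DGKOWXY,Z)=687/64
iteration 7: select DGKOWXY,Z (d=687/64); attach at lengths (687/128, 687/128); label the merged cluster DGKOWXYZ
final tree: (((((((D:33/2,O:-9/2):133/10,Y:-13/10):4,W:13/2):55/12,K:11/3):381/64,X:695/64):201/64,G:273/64):687/128,Z:687/128)
total length: 4973/64

201/64,273/64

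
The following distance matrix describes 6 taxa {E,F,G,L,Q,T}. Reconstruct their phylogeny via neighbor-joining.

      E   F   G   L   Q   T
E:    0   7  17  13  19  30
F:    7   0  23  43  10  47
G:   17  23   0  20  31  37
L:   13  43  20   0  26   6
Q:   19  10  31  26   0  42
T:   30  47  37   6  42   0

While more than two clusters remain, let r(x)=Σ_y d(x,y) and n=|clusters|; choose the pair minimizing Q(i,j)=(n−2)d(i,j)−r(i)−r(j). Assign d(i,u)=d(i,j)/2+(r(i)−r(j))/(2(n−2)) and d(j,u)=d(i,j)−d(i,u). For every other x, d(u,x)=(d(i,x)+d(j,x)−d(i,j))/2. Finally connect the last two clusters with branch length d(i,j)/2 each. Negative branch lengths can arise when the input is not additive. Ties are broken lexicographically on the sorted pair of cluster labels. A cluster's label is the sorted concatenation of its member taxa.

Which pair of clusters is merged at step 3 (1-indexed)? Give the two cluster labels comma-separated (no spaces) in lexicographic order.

E,FQ

1. join L+T (d=6, Q=-246) ⇒ LT; edges |L|=-15/4, |T|=39/4
  updated: d(E,LT)=37/2, d(F,LT)=42, d(G,LT)=51/2, d(LT,Q)=31
2. join F+Q (d=10, Q=-143) ⇒ FQ; edges |F|=7/2, |Q|=13/2
  updated: d(E,FQ)=8, d(FQ,G)=22, d(FQ,LT)=63/2
3. join E+FQ (d=8, Q=-89) ⇒ EFQ; edges |E|=-1/2, |FQ|=17/2
  updated: d(EFQ,G)=31/2, d(EFQ,LT)=21
4. join EFQ+G (d=31/2, Q=-62) ⇒ EFGQ; edges |EFQ|=11/2, |G|=10
  updated: d(EFGQ,LT)=31/2
5. join EFGQ+LT (d=31/2) ⇒ EFGLQT; edges |EFGQ|=31/4, |LT|=31/4
final tree: (((E:-1/2,(F:7/2,Q:13/2):17/2):11/2,G:10):31/4,(L:-15/4,T:39/4):31/4)
total length: 55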